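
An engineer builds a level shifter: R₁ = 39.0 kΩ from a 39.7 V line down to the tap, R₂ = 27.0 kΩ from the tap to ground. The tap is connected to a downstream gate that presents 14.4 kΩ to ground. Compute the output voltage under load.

The load sits in parallel with R₂: R₂‖R_L = (27.0 × 14.4) / (27.0 + 14.4) = 9.391 kΩ.
V_out = 39.7 × 9.391 / (39.0 + 9.391) = 39.7 × 9.391/48.39 = 7.70 V.
(Unloaded it would have been 16.2 V.)

V_out ≈ 7.70 V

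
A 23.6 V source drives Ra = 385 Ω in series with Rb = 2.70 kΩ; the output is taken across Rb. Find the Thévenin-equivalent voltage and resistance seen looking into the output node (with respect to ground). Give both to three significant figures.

V_th = 20.7 V, R_th = 337 Ω

V_th is the open-circuit tap voltage: 23.6 × 2700/(385 + 2700) = 20.7 V.
With the supply zeroed, Ra and Rb appear in parallel from the tap: R_th = Ra‖Rb = (385 × 2700)/3085 = 337 Ω.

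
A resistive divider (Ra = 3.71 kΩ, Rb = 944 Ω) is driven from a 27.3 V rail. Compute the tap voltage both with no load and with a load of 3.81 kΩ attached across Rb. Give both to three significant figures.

Unloaded: 5.54 V; loaded: 4.62 V

Open-circuit: V = 27.3 × 944/(3710 + 944) = 5.54 V.
With the load, Rb becomes Rb‖R_L = 756.6 Ω, so V = 27.3 × 756.6/4467 = 4.62 V.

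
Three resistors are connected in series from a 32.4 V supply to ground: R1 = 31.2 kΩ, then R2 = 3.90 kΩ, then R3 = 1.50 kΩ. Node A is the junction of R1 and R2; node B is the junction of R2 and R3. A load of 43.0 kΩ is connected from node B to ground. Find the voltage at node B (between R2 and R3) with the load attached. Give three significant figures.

V ≈ 1.28 V

At node B, R3 is in parallel with the load: R3‖R_L = 1.449 kΩ.
Below node A the resistance is R2 + (R3‖R_L) = 5.349 kΩ, so V_A = 32.4 × 5.349/36.55 = 4.742 V.
Then V_B = V_A × (R3‖R_L)/(R2 + R3‖R_L) = 4.742 × 1.449/5.349 = 1.28 V.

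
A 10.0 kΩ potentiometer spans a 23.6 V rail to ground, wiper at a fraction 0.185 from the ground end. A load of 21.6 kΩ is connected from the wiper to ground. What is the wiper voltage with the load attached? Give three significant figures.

The wiper splits the pot into (1−α)R = 8.150 kΩ above and αR = 1.850 kΩ below.
Lower section ‖ load = 1.704 kΩ.
V_wiper = 23.6 × 1.704/(8.150 + 1.704) = 4.08 V.

V ≈ 4.08 V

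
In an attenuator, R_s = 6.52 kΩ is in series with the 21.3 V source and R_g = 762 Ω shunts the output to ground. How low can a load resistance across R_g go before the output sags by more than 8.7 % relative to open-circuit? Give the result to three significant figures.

R_L(min) ≈ 7.16 kΩ

Output resistance R_th = R_s‖R_g = (6520 × 762)/7282 = 682.3 Ω.
The fractional drop is R_th/(R_th + R_L); requiring this ≤ 0.0870 gives R_L ≥ R_th(1/0.0870 − 1) = 682.3 × 10.49 = 7.16 kΩ.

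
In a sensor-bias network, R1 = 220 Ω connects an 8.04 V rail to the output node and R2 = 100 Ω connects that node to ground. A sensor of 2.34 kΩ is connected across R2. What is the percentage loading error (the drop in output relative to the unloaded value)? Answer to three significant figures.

2.85 %

The divider's output (Thévenin) resistance is R1‖R2 = 68.75 Ω.
Fractional drop under load = R_th/(R_th + R_L) = 68.75 / (68.75 + 2340) = 0.02854.
So the output falls by 2.85 %.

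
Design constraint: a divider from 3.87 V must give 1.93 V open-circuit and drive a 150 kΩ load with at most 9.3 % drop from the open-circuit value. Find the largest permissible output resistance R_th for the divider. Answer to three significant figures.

Loading drop = R_th/(R_th + R_L) ≤ 0.0930, so R_th ≤ R_L · ε/(1−ε) = 150 kΩ × 0.0930/0.9070 = 15.4 kΩ.

R_th ≤ 15.4 kΩ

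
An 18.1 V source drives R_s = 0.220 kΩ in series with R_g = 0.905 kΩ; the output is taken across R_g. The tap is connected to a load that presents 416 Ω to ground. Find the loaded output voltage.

The load sits in parallel with R_g: R_g‖R_L = (905 × 416) / (905 + 416) = 285.0 Ω.
V_out = 18.1 × 285.0 / (220 + 285.0) = 18.1 × 285.0/505.0 = 10.2 V.

V_out ≈ 10.2 V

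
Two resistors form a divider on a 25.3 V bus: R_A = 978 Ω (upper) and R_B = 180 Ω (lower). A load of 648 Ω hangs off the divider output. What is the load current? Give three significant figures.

I_L ≈ 4.92 mA

R_B‖R_L = 140.9 Ω; V_out = 25.3 × 140.9/1119 = 3.185 V.
I_L = V_out / R_L = 3.185 / 648 Ω = 4.92 mA.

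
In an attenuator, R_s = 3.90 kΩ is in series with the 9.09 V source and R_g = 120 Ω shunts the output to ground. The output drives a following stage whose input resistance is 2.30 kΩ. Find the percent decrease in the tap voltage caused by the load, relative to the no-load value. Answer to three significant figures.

4.82 %

The divider's output (Thévenin) resistance is R_s‖R_g = 116.4 Ω.
Fractional drop under load = R_th/(R_th + R_L) = 116.4 / (116.4 + 2300) = 0.04818.
So the output falls by 4.82 %.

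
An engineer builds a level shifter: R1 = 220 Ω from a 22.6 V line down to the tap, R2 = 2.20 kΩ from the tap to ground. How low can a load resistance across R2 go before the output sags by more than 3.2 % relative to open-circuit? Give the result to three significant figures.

R_L(min) ≈ 6.05 kΩ

Output resistance R_th = R1‖R2 = (220 × 2200)/2420 = 200.0 Ω.
The fractional drop is R_th/(R_th + R_L); requiring this ≤ 0.0320 gives R_L ≥ R_th(1/0.0320 − 1) = 200.0 × 30.25 = 6.05 kΩ.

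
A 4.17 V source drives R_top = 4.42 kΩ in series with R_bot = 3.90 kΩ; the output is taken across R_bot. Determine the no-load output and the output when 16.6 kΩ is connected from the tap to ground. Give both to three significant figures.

Unloaded: 1.95 V; loaded: 1.74 V

Open-circuit: V = 4.17 × 3.90/(4.42 + 3.90) = 1.95 V.
With the load, R_bot becomes R_bot‖R_L = 3.158 kΩ, so V = 4.17 × 3.158/7.578 = 1.74 V.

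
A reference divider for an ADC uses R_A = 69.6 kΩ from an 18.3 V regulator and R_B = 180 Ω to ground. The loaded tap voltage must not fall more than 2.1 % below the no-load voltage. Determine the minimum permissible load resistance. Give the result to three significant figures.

Output resistance R_th = R_A‖R_B = (69600 × 180)/69780 = 179.5 Ω.
The fractional drop is R_th/(R_th + R_L); requiring this ≤ 0.0210 gives R_L ≥ R_th(1/0.0210 − 1) = 179.5 × 46.62 = 8.37 kΩ.

R_L(min) ≈ 8.37 kΩ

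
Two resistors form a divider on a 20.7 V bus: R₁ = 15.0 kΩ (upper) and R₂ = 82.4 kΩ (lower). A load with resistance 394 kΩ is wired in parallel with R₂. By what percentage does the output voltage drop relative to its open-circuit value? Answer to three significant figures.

3.12 %

The divider's output (Thévenin) resistance is R₁‖R₂ = 12.69 kΩ.
Fractional drop under load = R_th/(R_th + R_L) = 12.69 / (12.69 + 394) = 0.03120.
So the output falls by 3.12 %.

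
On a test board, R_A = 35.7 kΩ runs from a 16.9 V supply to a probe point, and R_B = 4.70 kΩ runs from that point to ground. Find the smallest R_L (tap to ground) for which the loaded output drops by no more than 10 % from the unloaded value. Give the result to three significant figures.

Output resistance R_th = R_A‖R_B = (35.7 × 4.70)/40.40 = 4.153 kΩ.
The fractional drop is R_th/(R_th + R_L); requiring this ≤ 0.100 gives R_L ≥ R_th(1/0.100 − 1) = 4.153 × 9.000 = 37.4 kΩ.

R_L(min) ≈ 37.4 kΩ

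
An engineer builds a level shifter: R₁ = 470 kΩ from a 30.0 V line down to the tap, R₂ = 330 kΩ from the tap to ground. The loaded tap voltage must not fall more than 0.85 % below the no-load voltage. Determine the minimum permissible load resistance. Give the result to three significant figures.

Output resistance R_th = R₁‖R₂ = (470 × 330)/800.0 = 193.9 kΩ.
The fractional drop is R_th/(R_th + R_L); requiring this ≤ 0.00850 gives R_L ≥ R_th(1/0.00850 − 1) = 193.9 × 116.6 = 22.6 MΩ.

R_L(min) ≈ 22.6 MΩ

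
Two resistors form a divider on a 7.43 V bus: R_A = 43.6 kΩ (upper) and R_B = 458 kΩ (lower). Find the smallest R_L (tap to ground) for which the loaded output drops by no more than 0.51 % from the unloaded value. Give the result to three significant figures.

R_L(min) ≈ 7.77 MΩ

Output resistance R_th = R_A‖R_B = (43.6 × 458)/501.6 = 39.81 kΩ.
The fractional drop is R_th/(R_th + R_L); requiring this ≤ 0.00510 gives R_L ≥ R_th(1/0.00510 − 1) = 39.81 × 195.1 = 7.77 MΩ.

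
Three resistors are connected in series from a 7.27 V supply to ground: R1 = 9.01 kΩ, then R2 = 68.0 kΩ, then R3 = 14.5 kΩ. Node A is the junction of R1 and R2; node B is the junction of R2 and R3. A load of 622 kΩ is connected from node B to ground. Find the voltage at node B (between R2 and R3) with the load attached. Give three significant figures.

V ≈ 1.13 V

At node B, R3 is in parallel with the load: R3‖R_L = 14.17 kΩ.
Below node A the resistance is R2 + (R3‖R_L) = 82.17 kΩ, so V_A = 7.27 × 82.17/91.18 = 6.552 V.
Then V_B = V_A × (R3‖R_L)/(R2 + R3‖R_L) = 6.552 × 14.17/82.17 = 1.13 V.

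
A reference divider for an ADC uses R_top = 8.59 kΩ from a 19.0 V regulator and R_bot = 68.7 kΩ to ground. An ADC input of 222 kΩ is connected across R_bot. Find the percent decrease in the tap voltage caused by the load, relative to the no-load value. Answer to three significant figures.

The divider's output (Thévenin) resistance is R_top‖R_bot = 7.635 kΩ.
Fractional drop under load = R_th/(R_th + R_L) = 7.635 / (7.635 + 222) = 0.03325.
So the output falls by 3.32 %.

3.32 %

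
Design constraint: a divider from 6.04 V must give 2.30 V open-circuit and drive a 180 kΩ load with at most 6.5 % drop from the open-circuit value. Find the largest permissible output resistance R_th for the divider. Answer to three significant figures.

R_th ≤ 12.5 kΩ

Loading drop = R_th/(R_th + R_L) ≤ 0.0650, so R_th ≤ R_L · ε/(1−ε) = 180 kΩ × 0.0650/0.9350 = 12.5 kΩ.
(Any R1, R2 with R2/(R1+R2) = 0.381 and R1‖R2 ≤ 12.5 kΩ will meet the spec.)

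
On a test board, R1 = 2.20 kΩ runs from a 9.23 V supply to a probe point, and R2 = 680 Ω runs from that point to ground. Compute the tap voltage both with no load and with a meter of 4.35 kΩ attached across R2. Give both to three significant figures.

Open-circuit: V = 9.23 × 680/(2200 + 680) = 2.18 V.
With the load, R2 becomes R2‖R_L = 588.1 Ω, so V = 9.23 × 588.1/2788 = 1.95 V.

Unloaded: 2.18 V; loaded: 1.95 V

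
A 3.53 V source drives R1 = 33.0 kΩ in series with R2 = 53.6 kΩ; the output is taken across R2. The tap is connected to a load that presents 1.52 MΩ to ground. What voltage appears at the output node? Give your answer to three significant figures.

V_out ≈ 2.16 V

The load sits in parallel with R2: R2‖R_L = (53.6 × 1520) / (53.6 + 1520) = 51.77 kΩ.
V_out = 3.53 × 51.77 / (33.0 + 51.77) = 3.53 × 51.77/84.77 = 2.16 V.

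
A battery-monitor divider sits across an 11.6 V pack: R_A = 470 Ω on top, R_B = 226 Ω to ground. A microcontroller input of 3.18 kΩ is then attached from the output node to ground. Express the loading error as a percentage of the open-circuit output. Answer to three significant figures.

4.58 %

The divider's output (Thévenin) resistance is R_A‖R_B = 152.6 Ω.
Fractional drop under load = R_th/(R_th + R_L) = 152.6 / (152.6 + 3180) = 0.04579.
So the output falls by 4.58 %.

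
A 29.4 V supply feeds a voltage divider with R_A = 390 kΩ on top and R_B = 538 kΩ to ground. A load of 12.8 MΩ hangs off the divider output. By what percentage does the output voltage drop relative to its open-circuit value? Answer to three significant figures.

The divider's output (Thévenin) resistance is R_A‖R_B = 226.1 kΩ.
Fractional drop under load = R_th/(R_th + R_L) = 226.1 / (226.1 + 12800) = 0.01736.
So the output falls by 1.74 %.

1.74 %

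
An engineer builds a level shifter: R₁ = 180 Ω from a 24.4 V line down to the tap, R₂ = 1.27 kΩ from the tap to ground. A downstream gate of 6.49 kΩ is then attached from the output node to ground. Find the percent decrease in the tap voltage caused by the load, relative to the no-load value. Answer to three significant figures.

The divider's output (Thévenin) resistance is R₁‖R₂ = 157.7 Ω.
Fractional drop under load = R_th/(R_th + R_L) = 157.7 / (157.7 + 6490) = 0.02372.
So the output falls by 2.37 %.

2.37 %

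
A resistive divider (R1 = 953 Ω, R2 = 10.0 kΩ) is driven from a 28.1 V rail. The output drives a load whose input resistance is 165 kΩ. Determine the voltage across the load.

The load sits in parallel with R2: R2‖R_L = (10000 × 165000) / (10000 + 165000) = 9429 Ω.
V_out = 28.1 × 9429 / (953 + 9429) = 28.1 × 9429/10380 = 25.5 V.
(Unloaded it would have been 25.7 V.)

V_out ≈ 25.5 V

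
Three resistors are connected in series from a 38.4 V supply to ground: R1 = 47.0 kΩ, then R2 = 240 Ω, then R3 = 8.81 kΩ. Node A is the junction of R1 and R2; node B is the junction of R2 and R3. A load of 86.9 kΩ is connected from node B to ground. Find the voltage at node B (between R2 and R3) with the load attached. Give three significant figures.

V ≈ 5.56 V

At node B, R3 is in parallel with the load: R3‖R_L = 7999 Ω.
Below node A the resistance is R2 + (R3‖R_L) = 8239 Ω, so V_A = 38.4 × 8239/55240 = 5.727 V.
Then V_B = V_A × (R3‖R_L)/(R2 + R3‖R_L) = 5.727 × 7999/8239 = 5.56 V.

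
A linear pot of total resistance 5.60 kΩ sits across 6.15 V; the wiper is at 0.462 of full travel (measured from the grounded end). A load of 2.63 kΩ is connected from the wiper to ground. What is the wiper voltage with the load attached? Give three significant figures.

The wiper splits the pot into (1−α)R = 3.013 kΩ above and αR = 2.587 kΩ below.
Lower section ‖ load = 1.304 kΩ.
V_wiper = 6.15 × 1.304/(3.013 + 1.304) = 1.86 V.

V ≈ 1.86 V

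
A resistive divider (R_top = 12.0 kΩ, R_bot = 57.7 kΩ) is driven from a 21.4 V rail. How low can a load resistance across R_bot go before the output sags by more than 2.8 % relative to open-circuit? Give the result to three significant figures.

Output resistance R_th = R_top‖R_bot = (12.0 × 57.7)/69.70 = 9.934 kΩ.
The fractional drop is R_th/(R_th + R_L); requiring this ≤ 0.0280 gives R_L ≥ R_th(1/0.0280 − 1) = 9.934 × 34.71 = 345 kΩ.

R_L(min) ≈ 345 kΩ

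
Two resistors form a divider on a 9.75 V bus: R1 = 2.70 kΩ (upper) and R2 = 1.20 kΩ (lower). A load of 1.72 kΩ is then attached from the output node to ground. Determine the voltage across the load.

The load sits in parallel with R2: R2‖R_L = (1.20 × 1.72) / (1.20 + 1.72) = 0.7068 kΩ.
V_out = 9.75 × 0.7068 / (2.70 + 0.7068) = 9.75 × 0.7068/3.407 = 2.02 V.
(Unloaded it would have been 3.00 V.)

V_out ≈ 2.02 V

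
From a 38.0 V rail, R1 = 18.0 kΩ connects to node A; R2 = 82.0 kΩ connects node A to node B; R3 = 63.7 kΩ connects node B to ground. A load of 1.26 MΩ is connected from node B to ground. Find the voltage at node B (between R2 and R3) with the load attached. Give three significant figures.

At node B, R3 is in parallel with the load: R3‖R_L = 60.63 kΩ.
Below node A the resistance is R2 + (R3‖R_L) = 142.6 kΩ, so V_A = 38.0 × 142.6/160.6 = 33.74 V.
Then V_B = V_A × (R3‖R_L)/(R2 + R3‖R_L) = 33.74 × 60.63/142.6 = 14.3 V.

V ≈ 14.3 V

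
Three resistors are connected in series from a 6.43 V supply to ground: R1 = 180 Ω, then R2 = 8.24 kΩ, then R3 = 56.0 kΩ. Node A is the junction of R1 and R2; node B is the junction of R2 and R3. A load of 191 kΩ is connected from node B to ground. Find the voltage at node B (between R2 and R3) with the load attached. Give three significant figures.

V ≈ 5.38 V

At node B, R3 is in parallel with the load: R3‖R_L = 43300 Ω.
Below node A the resistance is R2 + (R3‖R_L) = 51540 Ω, so V_A = 6.43 × 51540/51720 = 6.408 V.
Then V_B = V_A × (R3‖R_L)/(R2 + R3‖R_L) = 6.408 × 43300/51540 = 5.38 V.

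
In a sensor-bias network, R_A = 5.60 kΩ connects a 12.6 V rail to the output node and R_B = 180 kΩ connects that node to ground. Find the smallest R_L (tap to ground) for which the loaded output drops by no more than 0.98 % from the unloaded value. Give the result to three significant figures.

R_L(min) ≈ 549 kΩ

Output resistance R_th = R_A‖R_B = (5.60 × 180)/185.6 = 5.431 kΩ.
The fractional drop is R_th/(R_th + R_L); requiring this ≤ 0.00980 gives R_L ≥ R_th(1/0.00980 − 1) = 5.431 × 101.0 = 549 kΩ.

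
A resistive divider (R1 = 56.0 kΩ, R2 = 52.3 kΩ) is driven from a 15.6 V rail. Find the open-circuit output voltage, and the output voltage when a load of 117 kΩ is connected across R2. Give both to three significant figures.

Unloaded: 7.53 V; loaded: 6.12 V

Open-circuit: V = 15.6 × 52.3/(56.0 + 52.3) = 7.53 V.
With the load, R2 becomes R2‖R_L = 36.14 kΩ, so V = 15.6 × 36.14/92.14 = 6.12 V.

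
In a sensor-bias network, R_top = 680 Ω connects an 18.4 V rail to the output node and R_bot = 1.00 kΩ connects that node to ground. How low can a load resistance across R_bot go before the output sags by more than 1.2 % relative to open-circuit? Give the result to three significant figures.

Output resistance R_th = R_top‖R_bot = (680 × 1000)/1680 = 404.8 Ω.
The fractional drop is R_th/(R_th + R_L); requiring this ≤ 0.0120 gives R_L ≥ R_th(1/0.0120 − 1) = 404.8 × 82.33 = 33.3 kΩ.

R_L(min) ≈ 33.3 kΩ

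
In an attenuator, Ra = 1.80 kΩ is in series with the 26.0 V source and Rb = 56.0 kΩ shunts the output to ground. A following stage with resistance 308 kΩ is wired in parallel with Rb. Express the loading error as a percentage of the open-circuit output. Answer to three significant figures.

The divider's output (Thévenin) resistance is Ra‖Rb = 1.744 kΩ.
Fractional drop under load = R_th/(R_th + R_L) = 1.744 / (1.744 + 308) = 0.005630.
So the output falls by 0.563 %.

0.563 %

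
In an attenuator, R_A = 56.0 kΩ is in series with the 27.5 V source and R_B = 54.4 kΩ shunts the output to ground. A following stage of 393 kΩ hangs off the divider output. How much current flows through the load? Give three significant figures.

I_L ≈ 0.0322 mA

R_B‖R_L = 47.79 kΩ; V_out = 27.5 × 47.79/103.8 = 12.66 V.
I_L = V_out / R_L = 12.66 / 393 kΩ = 0.0322 mA.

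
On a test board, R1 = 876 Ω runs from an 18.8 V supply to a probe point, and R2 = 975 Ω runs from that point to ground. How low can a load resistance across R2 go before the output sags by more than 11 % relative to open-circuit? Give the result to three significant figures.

R_L(min) ≈ 3.73 kΩ

Output resistance R_th = R1‖R2 = (876 × 975)/1851 = 461.4 Ω.
The fractional drop is R_th/(R_th + R_L); requiring this ≤ 0.110 gives R_L ≥ R_th(1/0.110 − 1) = 461.4 × 8.091 = 3.73 kΩ.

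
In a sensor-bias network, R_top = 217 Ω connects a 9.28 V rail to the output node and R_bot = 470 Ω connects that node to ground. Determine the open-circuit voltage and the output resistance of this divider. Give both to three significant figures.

V_th is the open-circuit tap voltage: 9.28 × 470/(217 + 470) = 6.35 V.
With the supply zeroed, R_top and R_bot appear in parallel from the tap: R_th = R_top‖R_bot = (217 × 470)/687.0 = 148 Ω.

V_th = 6.35 V, R_th = 148 Ω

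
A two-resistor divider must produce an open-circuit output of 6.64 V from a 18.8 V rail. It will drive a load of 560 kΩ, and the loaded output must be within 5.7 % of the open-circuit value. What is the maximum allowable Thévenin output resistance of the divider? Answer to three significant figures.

R_th ≤ 33.8 kΩ

Loading drop = R_th/(R_th + R_L) ≤ 0.0570, so R_th ≤ R_L · ε/(1−ε) = 560 kΩ × 0.0570/0.9430 = 33.8 kΩ.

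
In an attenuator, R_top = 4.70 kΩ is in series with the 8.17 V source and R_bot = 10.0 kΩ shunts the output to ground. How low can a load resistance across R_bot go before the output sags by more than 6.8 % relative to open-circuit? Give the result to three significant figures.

R_L(min) ≈ 43.8 kΩ

Output resistance R_th = R_top‖R_bot = (4.70 × 10.0)/14.70 = 3.197 kΩ.
The fractional drop is R_th/(R_th + R_L); requiring this ≤ 0.0680 gives R_L ≥ R_th(1/0.0680 − 1) = 3.197 × 13.71 = 43.8 kΩ.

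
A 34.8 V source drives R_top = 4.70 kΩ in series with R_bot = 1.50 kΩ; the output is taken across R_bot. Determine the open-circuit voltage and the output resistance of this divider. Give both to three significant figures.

V_th = 8.42 V, R_th = 1.14 kΩ

V_th is the open-circuit tap voltage: 34.8 × 1.50/(4.70 + 1.50) = 8.42 V.
With the supply zeroed, R_top and R_bot appear in parallel from the tap: R_th = R_top‖R_bot = (4.70 × 1.50)/6.200 = 1.14 kΩ.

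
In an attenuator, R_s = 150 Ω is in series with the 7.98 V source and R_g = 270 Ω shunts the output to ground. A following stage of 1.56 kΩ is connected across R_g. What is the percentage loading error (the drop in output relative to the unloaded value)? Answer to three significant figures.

The divider's output (Thévenin) resistance is R_s‖R_g = 96.43 Ω.
Fractional drop under load = R_th/(R_th + R_L) = 96.43 / (96.43 + 1560) = 0.05821.
So the output falls by 5.82 %.

5.82 %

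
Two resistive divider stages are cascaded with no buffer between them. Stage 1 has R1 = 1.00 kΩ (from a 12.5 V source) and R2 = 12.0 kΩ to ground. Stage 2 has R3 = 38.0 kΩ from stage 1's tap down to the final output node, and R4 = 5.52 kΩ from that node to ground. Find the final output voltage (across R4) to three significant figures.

Stage 2 presents R3+R4 = 43.52 kΩ as a load on stage 1's tap.
Stage 1's lower leg becomes R2‖(R3+R4) = 9.406 kΩ, so V_mid = 12.5 × 9.406/10.41 = 11.30 V.
Stage 2 is itself unloaded: V_out = V_mid × R4/(R3+R4) = 11.30 × 5.52/43.52 = 1.43 V.

V_out ≈ 1.43 V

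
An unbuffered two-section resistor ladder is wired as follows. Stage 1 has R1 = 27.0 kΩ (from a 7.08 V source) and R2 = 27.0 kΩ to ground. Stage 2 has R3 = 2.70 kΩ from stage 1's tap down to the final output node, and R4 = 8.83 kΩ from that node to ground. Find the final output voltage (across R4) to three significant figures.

V_out ≈ 1.25 V

Stage 2 presents R3+R4 = 11.53 kΩ as a load on stage 1's tap.
Stage 1's lower leg becomes R2‖(R3+R4) = 8.080 kΩ, so V_mid = 7.08 × 8.080/35.08 = 1.631 V.
Stage 2 is itself unloaded: V_out = V_mid × R4/(R3+R4) = 1.631 × 8.83/11.53 = 1.25 V.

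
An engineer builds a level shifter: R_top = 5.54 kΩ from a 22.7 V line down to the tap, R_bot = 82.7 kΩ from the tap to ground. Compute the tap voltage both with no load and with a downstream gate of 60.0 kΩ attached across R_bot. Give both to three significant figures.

Open-circuit: V = 22.7 × 82.7/(5.54 + 82.7) = 21.3 V.
With the load, R_bot becomes R_bot‖R_L = 34.77 kΩ, so V = 22.7 × 34.77/40.31 = 19.6 V.

Unloaded: 21.3 V; loaded: 19.6 V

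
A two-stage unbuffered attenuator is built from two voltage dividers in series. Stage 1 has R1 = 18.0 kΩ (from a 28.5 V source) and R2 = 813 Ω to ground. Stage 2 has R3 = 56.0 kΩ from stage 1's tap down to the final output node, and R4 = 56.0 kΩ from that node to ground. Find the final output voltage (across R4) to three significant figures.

Stage 2 presents R3+R4 = 112000 Ω as a load on stage 1's tap.
Stage 1's lower leg becomes R2‖(R3+R4) = 807.1 Ω, so V_mid = 28.5 × 807.1/18810 = 1.223 V.
Stage 2 is itself unloaded: V_out = V_mid × R4/(R3+R4) = 1.223 × 56000/112000 = 0.612 V.

V_out ≈ 0.612 V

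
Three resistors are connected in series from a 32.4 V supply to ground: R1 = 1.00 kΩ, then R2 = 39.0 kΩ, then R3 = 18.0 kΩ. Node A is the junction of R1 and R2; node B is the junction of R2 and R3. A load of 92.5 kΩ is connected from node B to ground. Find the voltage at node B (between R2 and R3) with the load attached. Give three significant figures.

At node B, R3 is in parallel with the load: R3‖R_L = 15.07 kΩ.
Below node A the resistance is R2 + (R3‖R_L) = 54.07 kΩ, so V_A = 32.4 × 54.07/55.07 = 31.81 V.
Then V_B = V_A × (R3‖R_L)/(R2 + R3‖R_L) = 31.81 × 15.07/54.07 = 8.87 V.

V ≈ 8.87 V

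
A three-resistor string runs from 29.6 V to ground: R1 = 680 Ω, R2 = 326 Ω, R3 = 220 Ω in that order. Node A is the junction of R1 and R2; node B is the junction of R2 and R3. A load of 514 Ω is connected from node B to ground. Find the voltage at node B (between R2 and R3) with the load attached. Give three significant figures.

At node B, R3 is in parallel with the load: R3‖R_L = 154.1 Ω.
Below node A the resistance is R2 + (R3‖R_L) = 480.1 Ω, so V_A = 29.6 × 480.1/1160 = 12.25 V.
Then V_B = V_A × (R3‖R_L)/(R2 + R3‖R_L) = 12.25 × 154.1/480.1 = 3.93 V.

V ≈ 3.93 V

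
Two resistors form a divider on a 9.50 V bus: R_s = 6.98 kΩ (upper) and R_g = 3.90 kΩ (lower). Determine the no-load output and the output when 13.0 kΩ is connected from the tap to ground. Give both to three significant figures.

Unloaded: 3.41 V; loaded: 2.86 V

Open-circuit: V = 9.50 × 3.90/(6.98 + 3.90) = 3.41 V.
With the load, R_g becomes R_g‖R_L = 3.000 kΩ, so V = 9.50 × 3.000/9.980 = 2.86 V.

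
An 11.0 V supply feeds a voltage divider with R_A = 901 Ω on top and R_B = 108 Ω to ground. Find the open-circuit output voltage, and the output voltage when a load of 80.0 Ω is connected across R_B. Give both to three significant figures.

Open-circuit: V = 11.0 × 108/(901 + 108) = 1.18 V.
With the load, R_B becomes R_B‖R_L = 45.96 Ω, so V = 11.0 × 45.96/947.0 = 0.534 V.

Unloaded: 1.18 V; loaded: 0.534 V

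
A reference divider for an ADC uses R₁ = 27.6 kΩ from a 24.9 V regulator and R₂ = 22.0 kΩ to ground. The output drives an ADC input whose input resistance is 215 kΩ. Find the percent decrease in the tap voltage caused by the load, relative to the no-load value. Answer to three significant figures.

The divider's output (Thévenin) resistance is R₁‖R₂ = 12.24 kΩ.
Fractional drop under load = R_th/(R_th + R_L) = 12.24 / (12.24 + 215) = 0.05387.
So the output falls by 5.39 %.

5.39 %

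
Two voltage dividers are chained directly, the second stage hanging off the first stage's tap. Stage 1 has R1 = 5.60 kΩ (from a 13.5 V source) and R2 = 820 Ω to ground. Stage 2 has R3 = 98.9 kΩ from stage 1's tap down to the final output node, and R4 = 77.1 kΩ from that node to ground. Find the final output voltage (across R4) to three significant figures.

Stage 2 presents R3+R4 = 176000 Ω as a load on stage 1's tap.
Stage 1's lower leg becomes R2‖(R3+R4) = 816.2 Ω, so V_mid = 13.5 × 816.2/6416 = 1.717 V.
Stage 2 is itself unloaded: V_out = V_mid × R4/(R3+R4) = 1.717 × 77100/176000 = 0.752 V.

V_out ≈ 0.752 V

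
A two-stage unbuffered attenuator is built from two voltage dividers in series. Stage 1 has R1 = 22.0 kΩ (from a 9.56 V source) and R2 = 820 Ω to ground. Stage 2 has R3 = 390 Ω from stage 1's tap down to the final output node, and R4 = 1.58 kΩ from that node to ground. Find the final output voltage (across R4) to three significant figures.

V_out ≈ 0.197 V

Stage 2 presents R3+R4 = 1970 Ω as a load on stage 1's tap.
Stage 1's lower leg becomes R2‖(R3+R4) = 579.0 Ω, so V_mid = 9.56 × 579.0/22580 = 0.2451 V.
Stage 2 is itself unloaded: V_out = V_mid × R4/(R3+R4) = 0.2451 × 1580/1970 = 0.197 V.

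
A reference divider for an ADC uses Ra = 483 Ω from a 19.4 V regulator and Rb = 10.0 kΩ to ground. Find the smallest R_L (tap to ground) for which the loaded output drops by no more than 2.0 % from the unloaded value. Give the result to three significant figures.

R_L(min) ≈ 22.6 kΩ

Output resistance R_th = Ra‖Rb = (483 × 10000)/10480 = 460.7 Ω.
The fractional drop is R_th/(R_th + R_L); requiring this ≤ 0.0200 gives R_L ≥ R_th(1/0.0200 − 1) = 460.7 × 49.00 = 22.6 kΩ.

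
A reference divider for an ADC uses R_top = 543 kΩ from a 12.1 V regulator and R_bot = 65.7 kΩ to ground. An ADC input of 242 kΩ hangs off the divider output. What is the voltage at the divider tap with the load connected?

V_out ≈ 1.05 V

The load sits in parallel with R_bot: R_bot‖R_L = (65.7 × 242) / (65.7 + 242) = 51.67 kΩ.
V_out = 12.1 × 51.67 / (543 + 51.67) = 12.1 × 51.67/594.7 = 1.05 V.
(Unloaded it would have been 1.31 V.)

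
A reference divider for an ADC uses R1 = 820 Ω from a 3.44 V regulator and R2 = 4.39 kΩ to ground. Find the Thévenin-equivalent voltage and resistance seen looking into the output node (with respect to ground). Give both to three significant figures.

V_th = 2.90 V, R_th = 691 Ω

V_th is the open-circuit tap voltage: 3.44 × 4390/(820 + 4390) = 2.90 V.
With the supply zeroed, R1 and R2 appear in parallel from the tap: R_th = R1‖R2 = (820 × 4390)/5210 = 691 Ω.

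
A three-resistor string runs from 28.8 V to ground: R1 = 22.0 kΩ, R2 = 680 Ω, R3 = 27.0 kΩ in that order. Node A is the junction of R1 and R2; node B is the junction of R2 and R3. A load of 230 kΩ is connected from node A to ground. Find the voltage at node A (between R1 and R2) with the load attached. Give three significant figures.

Below node A the series string R2+R3 = 27680 Ω sits in parallel with the 230000 Ω load: 24710 Ω.
V_A = 28.8 × 24710/(22000 + 24710) = 15.2 V.

V ≈ 15.2 V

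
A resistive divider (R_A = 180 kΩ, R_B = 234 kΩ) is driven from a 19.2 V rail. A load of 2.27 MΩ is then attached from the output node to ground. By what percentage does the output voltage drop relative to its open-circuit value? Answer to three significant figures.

The divider's output (Thévenin) resistance is R_A‖R_B = 101.7 kΩ.
Fractional drop under load = R_th/(R_th + R_L) = 101.7 / (101.7 + 2270) = 0.04290.
So the output falls by 4.29 %.

4.29 %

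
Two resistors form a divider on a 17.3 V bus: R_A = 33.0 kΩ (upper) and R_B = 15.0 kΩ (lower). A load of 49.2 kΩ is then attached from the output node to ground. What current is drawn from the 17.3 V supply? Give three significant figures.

I ≈ 0.389 mA

R_B‖R_L = 11.50 kΩ, so the source sees R_A + R_B‖R_L = 44.50 kΩ.
I = 17.3 V / 44.50 kΩ = 0.389 mA.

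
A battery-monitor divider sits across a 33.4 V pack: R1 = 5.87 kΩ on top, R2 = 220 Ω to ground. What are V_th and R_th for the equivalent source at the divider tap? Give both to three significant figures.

V_th is the open-circuit tap voltage: 33.4 × 220/(5870 + 220) = 1.21 V.
With the supply zeroed, R1 and R2 appear in parallel from the tap: R_th = R1‖R2 = (5870 × 220)/6090 = 212 Ω.

V_th = 1.21 V, R_th = 212 Ω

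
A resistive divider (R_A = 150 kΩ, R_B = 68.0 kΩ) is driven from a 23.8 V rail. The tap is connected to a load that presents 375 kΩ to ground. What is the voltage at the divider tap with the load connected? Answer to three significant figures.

The load sits in parallel with R_B: R_B‖R_L = (68.0 × 375) / (68.0 + 375) = 57.56 kΩ.
V_out = 23.8 × 57.56 / (150 + 57.56) = 23.8 × 57.56/207.6 = 6.60 V.

V_out ≈ 6.60 V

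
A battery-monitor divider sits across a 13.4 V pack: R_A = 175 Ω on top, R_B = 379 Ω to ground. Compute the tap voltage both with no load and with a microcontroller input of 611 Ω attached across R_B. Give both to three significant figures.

Unloaded: 9.17 V; loaded: 7.67 V

Open-circuit: V = 13.4 × 379/(175 + 379) = 9.17 V.
With the load, R_B becomes R_B‖R_L = 233.9 Ω, so V = 13.4 × 233.9/408.9 = 7.67 V.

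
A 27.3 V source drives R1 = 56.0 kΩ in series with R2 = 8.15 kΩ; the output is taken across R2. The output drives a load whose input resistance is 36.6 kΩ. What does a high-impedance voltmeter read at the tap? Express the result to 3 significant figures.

V_out ≈ 2.90 V

The load sits in parallel with R2: R2‖R_L = (8.15 × 36.6) / (8.15 + 36.6) = 6.666 kΩ.
V_out = 27.3 × 6.666 / (56.0 + 6.666) = 27.3 × 6.666/62.67 = 2.90 V.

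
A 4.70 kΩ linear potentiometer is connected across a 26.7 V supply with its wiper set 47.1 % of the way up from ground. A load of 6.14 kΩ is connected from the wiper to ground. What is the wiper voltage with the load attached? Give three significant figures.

V ≈ 10.6 V

The wiper splits the pot into (1−α)R = 2.486 kΩ above and αR = 2.214 kΩ below.
Lower section ‖ load = 1.627 kΩ.
V_wiper = 26.7 × 1.627/(2.486 + 1.627) = 10.6 V.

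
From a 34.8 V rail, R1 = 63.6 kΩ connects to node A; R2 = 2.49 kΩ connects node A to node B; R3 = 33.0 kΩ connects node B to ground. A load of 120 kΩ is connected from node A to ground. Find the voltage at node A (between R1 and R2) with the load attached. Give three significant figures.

Below node A the series string R2+R3 = 35.49 kΩ sits in parallel with the 120 kΩ load: 27.39 kΩ.
V_A = 34.8 × 27.39/(63.6 + 27.39) = 10.5 V.

V ≈ 10.5 V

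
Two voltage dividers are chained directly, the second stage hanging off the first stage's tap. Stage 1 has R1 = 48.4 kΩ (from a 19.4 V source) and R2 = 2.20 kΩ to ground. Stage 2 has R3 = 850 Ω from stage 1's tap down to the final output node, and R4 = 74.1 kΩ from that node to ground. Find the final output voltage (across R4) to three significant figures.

V_out ≈ 0.811 V

Stage 2 presents R3+R4 = 74950 Ω as a load on stage 1's tap.
Stage 1's lower leg becomes R2‖(R3+R4) = 2137 Ω, so V_mid = 19.4 × 2137/50540 = 0.8204 V.
Stage 2 is itself unloaded: V_out = V_mid × R4/(R3+R4) = 0.8204 × 74100/74950 = 0.811 V.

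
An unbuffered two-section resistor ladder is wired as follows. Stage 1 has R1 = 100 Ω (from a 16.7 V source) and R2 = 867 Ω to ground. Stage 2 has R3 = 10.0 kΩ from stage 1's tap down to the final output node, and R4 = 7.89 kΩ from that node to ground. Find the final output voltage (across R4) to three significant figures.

V_out ≈ 6.57 V

Stage 2 presents R3+R4 = 17890 Ω as a load on stage 1's tap.
Stage 1's lower leg becomes R2‖(R3+R4) = 826.9 Ω, so V_mid = 16.7 × 826.9/926.9 = 14.90 V.
Stage 2 is itself unloaded: V_out = V_mid × R4/(R3+R4) = 14.90 × 7890/17890 = 6.57 V.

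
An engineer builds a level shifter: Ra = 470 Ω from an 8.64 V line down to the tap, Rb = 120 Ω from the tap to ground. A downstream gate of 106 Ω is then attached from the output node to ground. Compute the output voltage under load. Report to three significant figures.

V_out ≈ 0.924 V

The load sits in parallel with Rb: Rb‖R_L = (120 × 106) / (120 + 106) = 56.28 Ω.
V_out = 8.64 × 56.28 / (470 + 56.28) = 8.64 × 56.28/526.3 = 0.924 V.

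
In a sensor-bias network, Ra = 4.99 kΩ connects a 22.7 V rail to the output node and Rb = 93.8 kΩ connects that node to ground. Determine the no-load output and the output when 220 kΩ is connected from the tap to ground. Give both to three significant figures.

Unloaded: 21.6 V; loaded: 21.1 V

Open-circuit: V = 22.7 × 93.8/(4.99 + 93.8) = 21.6 V.
With the load, Rb becomes Rb‖R_L = 65.76 kΩ, so V = 22.7 × 65.76/70.75 = 21.1 V.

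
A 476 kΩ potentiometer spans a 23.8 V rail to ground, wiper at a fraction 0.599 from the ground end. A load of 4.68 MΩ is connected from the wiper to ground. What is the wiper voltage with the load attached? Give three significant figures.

V ≈ 13.9 V

The wiper splits the pot into (1−α)R = 190.9 kΩ above and αR = 285.1 kΩ below.
Lower section ‖ load = 268.8 kΩ.
V_wiper = 23.8 × 268.8/(190.9 + 268.8) = 13.9 V.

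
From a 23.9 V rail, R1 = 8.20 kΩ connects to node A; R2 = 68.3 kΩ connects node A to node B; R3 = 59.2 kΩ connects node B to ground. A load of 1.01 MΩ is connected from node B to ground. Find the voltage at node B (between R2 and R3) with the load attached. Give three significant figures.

At node B, R3 is in parallel with the load: R3‖R_L = 55.92 kΩ.
Below node A the resistance is R2 + (R3‖R_L) = 124.2 kΩ, so V_A = 23.9 × 124.2/132.4 = 22.42 V.
Then V_B = V_A × (R3‖R_L)/(R2 + R3‖R_L) = 22.42 × 55.92/124.2 = 10.1 V.

V ≈ 10.1 V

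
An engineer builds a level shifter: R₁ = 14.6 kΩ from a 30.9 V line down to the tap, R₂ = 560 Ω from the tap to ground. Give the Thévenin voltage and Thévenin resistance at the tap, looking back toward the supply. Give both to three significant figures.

V_th is the open-circuit tap voltage: 30.9 × 560/(14600 + 560) = 1.14 V.
With the supply zeroed, R₁ and R₂ appear in parallel from the tap: R_th = R₁‖R₂ = (14600 × 560)/15160 = 539 Ω.

V_th = 1.14 V, R_th = 539 Ω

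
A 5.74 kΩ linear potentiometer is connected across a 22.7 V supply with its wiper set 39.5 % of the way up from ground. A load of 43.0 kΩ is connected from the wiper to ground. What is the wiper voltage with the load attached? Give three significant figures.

The wiper splits the pot into (1−α)R = 3.473 kΩ above and αR = 2.267 kΩ below.
Lower section ‖ load = 2.154 kΩ.
V_wiper = 22.7 × 2.154/(3.473 + 2.154) = 8.69 V.

V ≈ 8.69 V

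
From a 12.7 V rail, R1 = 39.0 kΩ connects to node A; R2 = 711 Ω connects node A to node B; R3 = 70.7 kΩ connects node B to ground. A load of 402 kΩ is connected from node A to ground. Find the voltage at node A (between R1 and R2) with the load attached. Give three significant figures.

V ≈ 7.73 V

Below node A the series string R2+R3 = 71410 Ω sits in parallel with the 402000 Ω load: 60640 Ω.
V_A = 12.7 × 60640/(39000 + 60640) = 7.73 V.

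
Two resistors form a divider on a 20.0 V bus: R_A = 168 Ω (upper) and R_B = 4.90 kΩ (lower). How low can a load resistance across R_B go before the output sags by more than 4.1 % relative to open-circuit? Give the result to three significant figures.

Output resistance R_th = R_A‖R_B = (168 × 4900)/5068 = 162.4 Ω.
The fractional drop is R_th/(R_th + R_L); requiring this ≤ 0.0410 gives R_L ≥ R_th(1/0.0410 − 1) = 162.4 × 23.39 = 3.80 kΩ.

R_L(min) ≈ 3.80 kΩ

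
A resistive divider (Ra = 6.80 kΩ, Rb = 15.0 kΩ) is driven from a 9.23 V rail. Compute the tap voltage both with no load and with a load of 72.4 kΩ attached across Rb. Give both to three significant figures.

Open-circuit: V = 9.23 × 15.0/(6.80 + 15.0) = 6.35 V.
With the load, Rb becomes Rb‖R_L = 12.43 kΩ, so V = 9.23 × 12.43/19.23 = 5.97 V.

Unloaded: 6.35 V; loaded: 5.97 V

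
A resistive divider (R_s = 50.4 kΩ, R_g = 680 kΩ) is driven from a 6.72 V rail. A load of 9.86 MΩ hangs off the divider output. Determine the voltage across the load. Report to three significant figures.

V_out ≈ 6.23 V

The load sits in parallel with R_g: R_g‖R_L = (680 × 9860) / (680 + 9860) = 636.1 kΩ.
V_out = 6.72 × 636.1 / (50.4 + 636.1) = 6.72 × 636.1/686.5 = 6.23 V.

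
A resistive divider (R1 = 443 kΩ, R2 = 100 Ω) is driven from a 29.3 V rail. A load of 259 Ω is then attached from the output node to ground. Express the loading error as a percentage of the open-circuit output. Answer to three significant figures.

27.9 %

The divider's output (Thévenin) resistance is R1‖R2 = 99.98 Ω.
Fractional drop under load = R_th/(R_th + R_L) = 99.98 / (99.98 + 259) = 0.2785.
So the output falls by 27.9 %.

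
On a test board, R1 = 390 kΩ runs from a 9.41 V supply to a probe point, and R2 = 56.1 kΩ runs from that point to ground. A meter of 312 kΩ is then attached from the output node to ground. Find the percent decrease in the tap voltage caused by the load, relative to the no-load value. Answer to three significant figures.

Unloaded V = 9.41 × 56.1/446.1 = 1.1834 V.
Loaded: R2‖R_L = 47.55 kΩ, giving V = 9.41 × 47.55/437.6 = 1.0226 V.
Drop = (1.1834 − 1.0226) / 1.1834 = 13.6 %.

13.6 %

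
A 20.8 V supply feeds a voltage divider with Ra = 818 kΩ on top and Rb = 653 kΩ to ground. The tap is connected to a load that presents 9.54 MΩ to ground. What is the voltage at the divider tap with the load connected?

The load sits in parallel with Rb: Rb‖R_L = (653 × 9540) / (653 + 9540) = 611.2 kΩ.
V_out = 20.8 × 611.2 / (818 + 611.2) = 20.8 × 611.2/1429 = 8.89 V.

V_out ≈ 8.89 V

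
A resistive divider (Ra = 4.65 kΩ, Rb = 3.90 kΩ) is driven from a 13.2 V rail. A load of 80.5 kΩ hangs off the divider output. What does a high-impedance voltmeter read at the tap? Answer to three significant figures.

V_out ≈ 5.87 V

The load sits in parallel with Rb: Rb‖R_L = (3.90 × 80.5) / (3.90 + 80.5) = 3.720 kΩ.
V_out = 13.2 × 3.720 / (4.65 + 3.720) = 13.2 × 3.720/8.370 = 5.87 V.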